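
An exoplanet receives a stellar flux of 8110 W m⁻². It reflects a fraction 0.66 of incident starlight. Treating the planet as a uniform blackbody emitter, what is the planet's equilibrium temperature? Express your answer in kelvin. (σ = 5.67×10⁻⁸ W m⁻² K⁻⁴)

Energy balance: absorbed = emitted ⇒ πR²·S(1−A) = 4πR²·σT_eq⁴, so T_eq⁴ = S(1−A)/(4σ).
T_eq = [8110 × 0.34 / (4 × 5.67×10⁻⁸)]^(1/4) = (1.22×10¹⁰)^(1/4) = 332 K.

T_eq ≈ 332 K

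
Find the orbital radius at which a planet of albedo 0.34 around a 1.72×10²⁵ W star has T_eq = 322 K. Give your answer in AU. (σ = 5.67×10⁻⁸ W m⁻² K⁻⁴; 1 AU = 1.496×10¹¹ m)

d ≈ 0.129 AU

From T_eq⁴ = L(1−A)/(16πσd²): d = √[L(1−A)/(16πσT_eq⁴)].
d = √[1.72×10²⁵ × 0.66 / (16π × 5.67×10⁻⁸ × (322)⁴)] = 1.92×10¹⁰ m = 0.129 AU.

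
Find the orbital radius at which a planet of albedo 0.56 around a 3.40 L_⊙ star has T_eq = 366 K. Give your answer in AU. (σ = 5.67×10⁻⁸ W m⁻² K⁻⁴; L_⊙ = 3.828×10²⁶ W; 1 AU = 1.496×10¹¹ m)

d ≈ 0.707 AU

L = 3.40 × 3.828×10²⁶ = 1.30×10²⁷ W.
From T_eq⁴ = L(1−A)/(16πσd²): d = √[L(1−A)/(16πσT_eq⁴)].
d = √[1.30×10²⁷ × 0.44 / (16π × 5.67×10⁻⁸ × (366)⁴)] = 1.06×10¹¹ m = 0.707 AU.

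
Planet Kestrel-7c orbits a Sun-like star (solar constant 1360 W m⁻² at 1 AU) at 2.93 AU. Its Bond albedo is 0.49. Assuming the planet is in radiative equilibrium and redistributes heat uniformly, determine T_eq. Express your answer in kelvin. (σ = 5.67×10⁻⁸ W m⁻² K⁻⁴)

T_eq ≈ 137 K

Flux at 2.93 AU: S = 1360/2.93² = 158 W m⁻².
Energy balance: absorbed = emitted ⇒ πR²·S(1−A) = 4πR²·σT_eq⁴, so T_eq⁴ = S(1−A)/(4σ).
T_eq = [158 × 0.51 / (4 × 5.67×10⁻⁸)]^(1/4) = (3.56×10⁸)^(1/4) = 137 K.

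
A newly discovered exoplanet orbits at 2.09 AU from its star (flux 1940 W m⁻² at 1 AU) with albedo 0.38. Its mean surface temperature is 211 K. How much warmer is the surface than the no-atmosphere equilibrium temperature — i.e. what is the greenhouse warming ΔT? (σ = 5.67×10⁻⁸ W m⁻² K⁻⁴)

S = 1940/2.09² = 444.1 W m⁻².
T_eq = [S(1−A)/(4σ)]^(1/4) = [444.1×0.62/(4×5.67×10⁻⁸)]^(1/4) = 186.7 K.
ΔT = T_surf − T_eq = 211 − 186.7.

ΔT ≈ 24.3 K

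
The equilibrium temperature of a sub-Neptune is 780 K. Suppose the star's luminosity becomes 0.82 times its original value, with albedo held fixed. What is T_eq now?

T_eq ≈ 742 K

T_eq ∝ L^(1/4) · d^(−1/2).
T′ = 780 × 0.82^(1/4) = 742 K.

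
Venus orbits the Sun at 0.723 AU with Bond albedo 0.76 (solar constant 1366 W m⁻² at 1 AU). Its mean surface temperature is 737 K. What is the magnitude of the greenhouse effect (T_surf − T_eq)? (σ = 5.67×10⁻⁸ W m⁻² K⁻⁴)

S = 1366/0.723² = 2613 W m⁻².
T_eq = [S(1−A)/(4σ)]^(1/4) = [2613×0.24/(4×5.67×10⁻⁸)]^(1/4) = 229.3 K.
ΔT = T_surf − T_eq = 737 − 229.3.

ΔT ≈ 507.7 K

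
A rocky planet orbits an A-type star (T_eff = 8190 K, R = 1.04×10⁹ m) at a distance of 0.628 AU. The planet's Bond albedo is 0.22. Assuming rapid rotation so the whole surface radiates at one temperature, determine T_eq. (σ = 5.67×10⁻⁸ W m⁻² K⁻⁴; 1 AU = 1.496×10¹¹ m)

T_eq ≈ 573 K

d = 0.628 AU = 9.39×10¹⁰ m.
L = 4πR_⋆²σT_⋆⁴ = 4π(1.04×10⁹)² × 5.67×10⁻⁸ × (8190)⁴ = 3.47×10²⁷ W.
S = L/(4πd²) = 3.13×10⁴ W m⁻².
Energy balance: absorbed = emitted ⇒ πR²·S(1−A) = 4πR²·σT_eq⁴, so T_eq⁴ = S(1−A)/(4σ).
T_eq = [3.13×10⁴ × 0.78 / (4 × 5.67×10⁻⁸)]^(1/4) = (1.08×10¹¹)^(1/4) = 573 K.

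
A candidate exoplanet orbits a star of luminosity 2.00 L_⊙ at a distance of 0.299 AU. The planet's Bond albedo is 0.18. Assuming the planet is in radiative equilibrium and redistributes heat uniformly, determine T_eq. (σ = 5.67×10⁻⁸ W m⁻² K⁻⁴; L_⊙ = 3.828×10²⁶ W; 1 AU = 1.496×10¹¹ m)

T_eq ≈ 576 K

d = 0.299 AU = 4.47×10¹⁰ m.
L = 2.00 × 3.828×10²⁶ = 7.66×10²⁶ W.
Flux: S = L/(4πd²) = 7.66×10²⁶/(4π×(4.47×10¹⁰)²) = 3.04×10⁴ W m⁻².
Energy balance: absorbed = emitted ⇒ πR²·S(1−A) = 4πR²·σT_eq⁴, so T_eq⁴ = S(1−A)/(4σ).
T_eq = [3.04×10⁴ × 0.82 / (4 × 5.67×10⁻⁸)]^(1/4) = (1.10×10¹¹)^(1/4) = 576 K.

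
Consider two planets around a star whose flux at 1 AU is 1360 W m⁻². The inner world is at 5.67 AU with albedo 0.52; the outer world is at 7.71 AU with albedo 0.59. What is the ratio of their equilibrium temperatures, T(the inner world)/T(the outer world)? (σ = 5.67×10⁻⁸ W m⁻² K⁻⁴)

T_eq = [S₀(1−A)/(4σd²)]^(1/4), so T ∝ (1−A)^(1/4) / √d.
T₁ = [1360×0.48/(4×5.67×10⁻⁸×5.67²)]^(1/4) = 97.27 K.
T₂ = [1360×0.41/(4×5.67×10⁻⁸×7.71²)]^(1/4) = 80.19 K.

T₁/T₂ ≈ 1.213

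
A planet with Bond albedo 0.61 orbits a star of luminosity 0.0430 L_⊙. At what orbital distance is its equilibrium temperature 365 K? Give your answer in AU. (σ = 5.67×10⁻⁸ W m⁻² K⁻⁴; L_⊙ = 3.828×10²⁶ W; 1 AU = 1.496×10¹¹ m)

L = 0.0430 × 3.828×10²⁶ = 1.65×10²⁵ W.
From T_eq⁴ = L(1−A)/(16πσd²): d = √[L(1−A)/(16πσT_eq⁴)].
d = √[1.65×10²⁵ × 0.39 / (16π × 5.67×10⁻⁸ × (365)⁴)] = 1.13×10¹⁰ m = 0.0753 AU.

d ≈ 0.0753 AU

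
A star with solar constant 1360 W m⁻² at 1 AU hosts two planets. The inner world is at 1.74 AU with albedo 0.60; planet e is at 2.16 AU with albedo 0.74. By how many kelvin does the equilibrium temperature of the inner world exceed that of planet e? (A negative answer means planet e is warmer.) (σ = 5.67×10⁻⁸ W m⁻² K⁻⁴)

T_eq = [S₀(1−A)/(4σd²)]^(1/4), so T ∝ (1−A)^(1/4) / √d.
T₁ = [1360×0.40/(4×5.67×10⁻⁸×1.74²)]^(1/4) = 167.77 K.
T₂ = [1360×0.26/(4×5.67×10⁻⁸×2.16²)]^(1/4) = 135.20 K.

ΔT ≈ 32.6 K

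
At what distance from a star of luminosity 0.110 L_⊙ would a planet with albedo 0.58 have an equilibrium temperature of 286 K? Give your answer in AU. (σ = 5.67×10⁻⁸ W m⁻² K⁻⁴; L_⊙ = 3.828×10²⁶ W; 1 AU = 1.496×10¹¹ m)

L = 0.110 × 3.828×10²⁶ = 4.21×10²⁵ W.
From T_eq⁴ = L(1−A)/(16πσd²): d = √[L(1−A)/(16πσT_eq⁴)].
d = √[4.21×10²⁵ × 0.42 / (16π × 5.67×10⁻⁸ × (286)⁴)] = 3.05×10¹⁰ m = 0.204 AU.

d ≈ 0.204 AU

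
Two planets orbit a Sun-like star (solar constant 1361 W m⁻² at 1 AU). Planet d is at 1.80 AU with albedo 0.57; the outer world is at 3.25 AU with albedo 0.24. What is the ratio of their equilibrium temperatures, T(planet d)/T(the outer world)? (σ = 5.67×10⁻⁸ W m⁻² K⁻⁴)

T₁/T₂ ≈ 1.165

T_eq = [S₀(1−A)/(4σd²)]^(1/4), so T ∝ (1−A)^(1/4) / √d.
T₁ = [1361×0.43/(4×5.67×10⁻⁸×1.80²)]^(1/4) = 167.99 K.
T₂ = [1361×0.76/(4×5.67×10⁻⁸×3.25²)]^(1/4) = 144.15 K.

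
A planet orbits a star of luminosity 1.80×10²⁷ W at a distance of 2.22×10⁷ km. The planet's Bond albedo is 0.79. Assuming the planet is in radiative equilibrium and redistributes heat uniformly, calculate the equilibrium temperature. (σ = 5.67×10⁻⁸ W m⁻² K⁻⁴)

d = 2.22×10⁷ km = 2.22×10¹⁰ m.
Flux: S = L/(4πd²) = 1.80×10²⁷/(4π×(2.22×10¹⁰)²) = 2.91×10⁵ W m⁻².
Energy balance: absorbed = emitted ⇒ πR²·S(1−A) = 4πR²·σT_eq⁴, so T_eq⁴ = S(1−A)/(4σ).
T_eq = [2.91×10⁵ × 0.21 / (4 × 5.67×10⁻⁸)]^(1/4) = (2.69×10¹¹)^(1/4) = 720 K.

T_eq ≈ 720 K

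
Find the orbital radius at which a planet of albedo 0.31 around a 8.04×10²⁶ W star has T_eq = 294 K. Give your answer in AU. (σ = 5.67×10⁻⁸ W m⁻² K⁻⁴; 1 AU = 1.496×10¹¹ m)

From T_eq⁴ = L(1−A)/(16πσd²): d = √[L(1−A)/(16πσT_eq⁴)].
d = √[8.04×10²⁶ × 0.69 / (16π × 5.67×10⁻⁸ × (294)⁴)] = 1.61×10¹¹ m = 1.08 AU.

d ≈ 1.08 AU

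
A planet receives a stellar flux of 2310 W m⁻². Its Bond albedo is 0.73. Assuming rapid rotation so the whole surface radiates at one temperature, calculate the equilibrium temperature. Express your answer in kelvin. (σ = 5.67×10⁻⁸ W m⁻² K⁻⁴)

Energy balance: absorbed = emitted ⇒ πR²·S(1−A) = 4πR²·σT_eq⁴, so T_eq⁴ = S(1−A)/(4σ).
T_eq = [2310 × 0.27 / (4 × 5.67×10⁻⁸)]^(1/4) = (2.75×10⁹)^(1/4) = 229 K.

T_eq ≈ 229 K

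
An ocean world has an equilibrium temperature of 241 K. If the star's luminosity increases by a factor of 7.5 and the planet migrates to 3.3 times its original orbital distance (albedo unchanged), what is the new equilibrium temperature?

T_eq ∝ L^(1/4) · d^(−1/2).
T′ = 241 × 7.5^(1/4) / 3.3^(1/2) = 220 K.

T_eq ≈ 220 K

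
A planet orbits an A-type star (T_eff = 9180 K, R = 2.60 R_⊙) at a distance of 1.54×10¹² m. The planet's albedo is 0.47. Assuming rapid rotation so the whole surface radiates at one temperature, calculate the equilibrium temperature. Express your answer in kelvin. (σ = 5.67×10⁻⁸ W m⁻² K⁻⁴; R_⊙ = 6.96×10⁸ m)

T_eq ≈ 190 K

R_⋆ = 2.60 × 6.96×10⁸ = 1.81×10⁹ m.
L = 4πR_⋆²σT_⋆⁴ = 4π(1.81×10⁹)² × 5.67×10⁻⁸ × (9180)⁴ = 1.66×10²⁸ W.
S = L/(4πd²) = 556 W m⁻².
Energy balance: absorbed = emitted ⇒ πR²·S(1−A) = 4πR²·σT_eq⁴, so T_eq⁴ = S(1−A)/(4σ).
T_eq = [556 × 0.53 / (4 × 5.67×10⁻⁸)]^(1/4) = (1.30×10⁹)^(1/4) = 190 K.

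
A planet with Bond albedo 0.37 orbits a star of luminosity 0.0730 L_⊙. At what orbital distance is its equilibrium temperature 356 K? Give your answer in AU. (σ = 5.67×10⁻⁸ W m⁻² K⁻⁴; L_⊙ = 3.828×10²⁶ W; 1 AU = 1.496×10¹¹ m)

L = 0.0730 × 3.828×10²⁶ = 2.79×10²⁵ W.
From T_eq⁴ = L(1−A)/(16πσd²): d = √[L(1−A)/(16πσT_eq⁴)].
d = √[2.79×10²⁵ × 0.63 / (16π × 5.67×10⁻⁸ × (356)⁴)] = 1.96×10¹⁰ m = 0.131 AU.

d ≈ 0.131 AU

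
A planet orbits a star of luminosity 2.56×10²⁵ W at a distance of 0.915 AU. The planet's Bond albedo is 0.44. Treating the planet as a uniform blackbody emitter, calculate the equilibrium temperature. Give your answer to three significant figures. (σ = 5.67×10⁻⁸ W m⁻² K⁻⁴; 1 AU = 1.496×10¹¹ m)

T_eq ≈ 128 K

d = 0.915 AU = 1.37×10¹¹ m.
Flux: S = L/(4πd²) = 2.56×10²⁵/(4π×(1.37×10¹¹)²) = 109 W m⁻².
Energy balance: absorbed = emitted ⇒ πR²·S(1−A) = 4πR²·σT_eq⁴, so T_eq⁴ = S(1−A)/(4σ).
T_eq = [109 × 0.56 / (4 × 5.67×10⁻⁸)]^(1/4) = (2.68×10⁸)^(1/4) = 128 K.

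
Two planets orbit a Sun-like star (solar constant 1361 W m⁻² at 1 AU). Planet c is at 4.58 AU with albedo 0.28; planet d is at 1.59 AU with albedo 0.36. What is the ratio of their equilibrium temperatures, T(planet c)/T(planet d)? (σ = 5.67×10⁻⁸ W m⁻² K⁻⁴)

T_eq = [S₀(1−A)/(4σd²)]^(1/4), so T ∝ (1−A)^(1/4) / √d.
T₁ = [1361×0.72/(4×5.67×10⁻⁸×4.58²)]^(1/4) = 119.80 K.
T₂ = [1361×0.64/(4×5.67×10⁻⁸×1.59²)]^(1/4) = 197.42 K.

T₁/T₂ ≈ 0.607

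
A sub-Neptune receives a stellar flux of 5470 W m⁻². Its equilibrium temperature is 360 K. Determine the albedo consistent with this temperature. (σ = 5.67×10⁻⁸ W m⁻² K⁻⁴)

A ≈ 0.30

From T_eq⁴ = S(1−A)/(4σ): 1−A = 4σT_eq⁴/S.
1−A = 4 × 5.67×10⁻⁸ × (360)⁴ / 5470 = 0.696.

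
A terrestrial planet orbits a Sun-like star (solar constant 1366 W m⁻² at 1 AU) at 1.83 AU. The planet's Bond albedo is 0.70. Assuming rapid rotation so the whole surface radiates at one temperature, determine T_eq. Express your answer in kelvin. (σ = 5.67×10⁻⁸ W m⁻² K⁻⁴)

Flux at 1.83 AU: S = 1366/1.83² = 408 W m⁻².
Energy balance: absorbed = emitted ⇒ πR²·S(1−A) = 4πR²·σT_eq⁴, so T_eq⁴ = S(1−A)/(4σ).
T_eq = [408 × 0.30 / (4 × 5.67×10⁻⁸)]^(1/4) = (5.40×10⁸)^(1/4) = 152 K.

T_eq ≈ 152 K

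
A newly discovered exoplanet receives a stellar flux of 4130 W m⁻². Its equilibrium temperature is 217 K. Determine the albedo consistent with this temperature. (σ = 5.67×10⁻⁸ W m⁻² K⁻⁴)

A ≈ 0.88

From T_eq⁴ = S(1−A)/(4σ): 1−A = 4σT_eq⁴/S.
1−A = 4 × 5.67×10⁻⁸ × (217)⁴ / 4130 = 0.122.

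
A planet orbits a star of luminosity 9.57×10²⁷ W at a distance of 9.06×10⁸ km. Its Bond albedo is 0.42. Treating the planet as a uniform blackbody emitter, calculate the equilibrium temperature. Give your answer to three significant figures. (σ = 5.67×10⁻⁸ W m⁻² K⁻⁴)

d = 9.06×10⁸ km = 9.06×10¹¹ m.
Flux: S = L/(4πd²) = 9.57×10²⁷/(4π×(9.06×10¹¹)²) = 928 W m⁻².
Energy balance: absorbed = emitted ⇒ πR²·S(1−A) = 4πR²·σT_eq⁴, so T_eq⁴ = S(1−A)/(4σ).
T_eq = [928 × 0.58 / (4 × 5.67×10⁻⁸)]^(1/4) = (2.37×10⁹)^(1/4) = 221 K.

T_eq ≈ 221 K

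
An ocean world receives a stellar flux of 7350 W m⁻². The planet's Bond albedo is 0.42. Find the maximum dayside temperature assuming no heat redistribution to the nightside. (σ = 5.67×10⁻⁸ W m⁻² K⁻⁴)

T_ss ≈ 524 K

With no redistribution each surface element balances locally: S(1−A) = σT⁴.
T = [7350 × 0.58 / 5.67×10⁻⁸]^(1/4) = (7.52×10¹⁰)^(1/4) = 524 K.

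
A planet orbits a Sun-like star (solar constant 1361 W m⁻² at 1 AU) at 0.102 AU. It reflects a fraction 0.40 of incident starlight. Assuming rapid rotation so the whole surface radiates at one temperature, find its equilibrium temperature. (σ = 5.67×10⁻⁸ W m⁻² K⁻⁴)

Flux at 0.102 AU: S = 1361/0.102² = 1.31×10⁵ W m⁻².
Energy balance: absorbed = emitted ⇒ πR²·S(1−A) = 4πR²·σT_eq⁴, so T_eq⁴ = S(1−A)/(4σ).
T_eq = [1.31×10⁵ × 0.60 / (4 × 5.67×10⁻⁸)]^(1/4) = (3.46×10¹¹)^(1/4) = 767 K.

T_eq ≈ 767 K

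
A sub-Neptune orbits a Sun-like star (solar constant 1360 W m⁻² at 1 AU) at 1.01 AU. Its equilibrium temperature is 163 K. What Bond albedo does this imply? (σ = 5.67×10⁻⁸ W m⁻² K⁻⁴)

A ≈ 0.88

Flux at 1.01 AU: S = 1360/1.01² = 1330 W m⁻².
From T_eq⁴ = S(1−A)/(4σ): 1−A = 4σT_eq⁴/S.
1−A = 4 × 5.67×10⁻⁸ × (163)⁴ / 1330 = 0.120.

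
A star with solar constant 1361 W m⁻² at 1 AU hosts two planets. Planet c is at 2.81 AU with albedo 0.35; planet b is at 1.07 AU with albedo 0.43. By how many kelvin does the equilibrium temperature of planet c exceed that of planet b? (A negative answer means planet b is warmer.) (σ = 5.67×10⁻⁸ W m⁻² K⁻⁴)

ΔT ≈ -84.7 K

T_eq = [S₀(1−A)/(4σd²)]^(1/4), so T ∝ (1−A)^(1/4) / √d.
T₁ = [1361×0.65/(4×5.67×10⁻⁸×2.81²)]^(1/4) = 149.08 K.
T₂ = [1361×0.57/(4×5.67×10⁻⁸×1.07²)]^(1/4) = 233.79 K.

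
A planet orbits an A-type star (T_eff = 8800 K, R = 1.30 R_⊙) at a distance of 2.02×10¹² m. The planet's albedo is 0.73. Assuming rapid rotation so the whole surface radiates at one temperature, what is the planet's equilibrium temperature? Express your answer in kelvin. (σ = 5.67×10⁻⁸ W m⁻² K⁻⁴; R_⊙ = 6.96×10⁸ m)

R_⋆ = 1.30 × 6.96×10⁸ = 9.05×10⁸ m.
L = 4πR_⋆²σT_⋆⁴ = 4π(9.05×10⁸)² × 5.67×10⁻⁸ × (8800)⁴ = 3.50×10²⁷ W.
S = L/(4πd²) = 68.2 W m⁻².
Energy balance: absorbed = emitted ⇒ πR²·S(1−A) = 4πR²·σT_eq⁴, so T_eq⁴ = S(1−A)/(4σ).
T_eq = [68.2 × 0.27 / (4 × 5.67×10⁻⁸)]^(1/4) = (8.12×10⁷)^(1/4) = 94.9 K.

T_eq ≈ 94.9 K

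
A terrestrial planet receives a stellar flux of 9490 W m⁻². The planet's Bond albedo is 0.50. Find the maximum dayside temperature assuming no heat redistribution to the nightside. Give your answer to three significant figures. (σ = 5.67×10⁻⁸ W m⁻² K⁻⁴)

With no redistribution each surface element balances locally: S(1−A) = σT⁴.
T = [9490 × 0.50 / 5.67×10⁻⁸]^(1/4) = (8.37×10¹⁰)^(1/4) = 538 K.

T_ss ≈ 538 K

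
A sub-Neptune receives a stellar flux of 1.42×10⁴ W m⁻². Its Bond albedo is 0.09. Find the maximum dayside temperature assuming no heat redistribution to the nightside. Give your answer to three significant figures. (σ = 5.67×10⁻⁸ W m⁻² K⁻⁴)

T_ss ≈ 691 K

With no redistribution each surface element balances locally: S(1−A) = σT⁴.
T = [1.42×10⁴ × 0.91 / 5.67×10⁻⁸]^(1/4) = (2.28×10¹¹)^(1/4) = 691 K.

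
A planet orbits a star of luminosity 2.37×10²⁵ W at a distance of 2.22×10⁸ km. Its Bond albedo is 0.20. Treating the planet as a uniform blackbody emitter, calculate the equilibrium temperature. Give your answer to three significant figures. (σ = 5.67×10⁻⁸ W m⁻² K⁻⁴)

d = 2.22×10⁸ km = 2.22×10¹¹ m.
Flux: S = L/(4πd²) = 2.37×10²⁵/(4π×(2.22×10¹¹)²) = 38.3 W m⁻².
Energy balance: absorbed = emitted ⇒ πR²·S(1−A) = 4πR²·σT_eq⁴, so T_eq⁴ = S(1−A)/(4σ).
T_eq = [38.3 × 0.80 / (4 × 5.67×10⁻⁸)]^(1/4) = (1.35×10⁸)^(1/4) = 108 K.

T_eq ≈ 108 K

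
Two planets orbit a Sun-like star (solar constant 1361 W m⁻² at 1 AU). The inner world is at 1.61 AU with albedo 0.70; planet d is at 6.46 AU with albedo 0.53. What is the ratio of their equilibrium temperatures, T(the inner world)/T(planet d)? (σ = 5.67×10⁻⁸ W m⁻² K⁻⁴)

T_eq = [S₀(1−A)/(4σd²)]^(1/4), so T ∝ (1−A)^(1/4) / √d.
T₁ = [1361×0.30/(4×5.67×10⁻⁸×1.61²)]^(1/4) = 162.34 K.
T₂ = [1361×0.47/(4×5.67×10⁻⁸×6.46²)]^(1/4) = 90.67 K.

T₁/T₂ ≈ 1.790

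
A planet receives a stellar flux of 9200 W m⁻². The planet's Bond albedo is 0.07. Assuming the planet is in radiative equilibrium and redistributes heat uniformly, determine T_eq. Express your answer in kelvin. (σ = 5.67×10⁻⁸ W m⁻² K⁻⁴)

Energy balance: absorbed = emitted ⇒ πR²·S(1−A) = 4πR²·σT_eq⁴, so T_eq⁴ = S(1−A)/(4σ).
T_eq = [9200 × 0.93 / (4 × 5.67×10⁻⁸)]^(1/4) = (3.77×10¹⁰)^(1/4) = 441 K.

T_eq ≈ 441 K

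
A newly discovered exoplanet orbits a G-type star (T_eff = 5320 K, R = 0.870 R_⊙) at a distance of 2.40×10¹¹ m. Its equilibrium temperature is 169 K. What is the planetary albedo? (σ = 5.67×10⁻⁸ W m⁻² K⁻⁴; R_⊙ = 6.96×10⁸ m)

R_⋆ = 0.870 × 6.96×10⁸ = 6.06×10⁸ m.
L = 4πR_⋆²σT_⋆⁴ = 4π(6.06×10⁸)² × 5.67×10⁻⁸ × (5320)⁴ = 2.09×10²⁶ W.
S = L/(4πd²) = 289 W m⁻².
From T_eq⁴ = S(1−A)/(4σ): 1−A = 4σT_eq⁴/S.
1−A = 4 × 5.67×10⁻⁸ × (169)⁴ / 289 = 0.640.

A ≈ 0.36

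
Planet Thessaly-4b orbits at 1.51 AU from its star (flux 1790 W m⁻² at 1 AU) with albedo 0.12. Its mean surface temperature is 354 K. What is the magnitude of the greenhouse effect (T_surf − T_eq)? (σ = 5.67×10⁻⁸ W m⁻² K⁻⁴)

S = 1790/1.51² = 785.1 W m⁻².
T_eq = [S(1−A)/(4σ)]^(1/4) = [785.1×0.88/(4×5.67×10⁻⁸)]^(1/4) = 234.9 K.
ΔT = T_surf − T_eq = 354 − 234.9.

ΔT ≈ 119.1 K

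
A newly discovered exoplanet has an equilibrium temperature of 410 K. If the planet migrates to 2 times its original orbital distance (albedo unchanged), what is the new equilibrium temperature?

T_eq ≈ 290 K

T_eq ∝ L^(1/4) · d^(−1/2).
T′ = 410 / 2^(1/2) = 290 K.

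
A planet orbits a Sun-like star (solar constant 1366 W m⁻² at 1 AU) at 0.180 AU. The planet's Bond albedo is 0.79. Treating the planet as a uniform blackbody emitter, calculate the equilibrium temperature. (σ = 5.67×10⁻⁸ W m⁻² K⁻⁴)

Flux at 0.180 AU: S = 1366/0.180² = 4.22×10⁴ W m⁻².
Energy balance: absorbed = emitted ⇒ πR²·S(1−A) = 4πR²·σT_eq⁴, so T_eq⁴ = S(1−A)/(4σ).
T_eq = [4.22×10⁴ × 0.21 / (4 × 5.67×10⁻⁸)]^(1/4) = (3.90×10¹⁰)^(1/4) = 444 K.

T_eq ≈ 444 K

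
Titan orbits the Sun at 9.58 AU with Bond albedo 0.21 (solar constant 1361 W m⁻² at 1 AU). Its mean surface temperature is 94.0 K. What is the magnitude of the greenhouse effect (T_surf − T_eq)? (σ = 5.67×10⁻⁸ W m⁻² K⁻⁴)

ΔT ≈ 9.2 K

S = 1361/9.58² = 14.83 W m⁻².
T_eq = [S(1−A)/(4σ)]^(1/4) = [14.83×0.79/(4×5.67×10⁻⁸)]^(1/4) = 84.8 K.
ΔT = T_surf − T_eq = 94 − 84.8.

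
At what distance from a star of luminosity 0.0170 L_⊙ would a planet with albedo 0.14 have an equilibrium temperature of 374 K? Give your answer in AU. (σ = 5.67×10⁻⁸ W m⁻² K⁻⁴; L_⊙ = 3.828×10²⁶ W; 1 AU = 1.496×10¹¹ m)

L = 0.0170 × 3.828×10²⁶ = 6.51×10²⁴ W.
From T_eq⁴ = L(1−A)/(16πσd²): d = √[L(1−A)/(16πσT_eq⁴)].
d = √[6.51×10²⁴ × 0.86 / (16π × 5.67×10⁻⁸ × (374)⁴)] = 1.00×10¹⁰ m = 0.0670 AU.

d ≈ 0.0670 AU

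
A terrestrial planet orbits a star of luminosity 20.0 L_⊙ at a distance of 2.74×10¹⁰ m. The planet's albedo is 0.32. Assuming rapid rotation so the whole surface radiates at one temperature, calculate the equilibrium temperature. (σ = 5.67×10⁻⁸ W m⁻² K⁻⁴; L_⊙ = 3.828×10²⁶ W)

L = 20.0 × 3.828×10²⁶ = 7.66×10²⁷ W.
Flux: S = L/(4πd²) = 7.66×10²⁷/(4π×(2.74×10¹⁰)²) = 8.12×10⁵ W m⁻².
Energy balance: absorbed = emitted ⇒ πR²·S(1−A) = 4πR²·σT_eq⁴, so T_eq⁴ = S(1−A)/(4σ).
T_eq = [8.12×10⁵ × 0.68 / (4 × 5.67×10⁻⁸)]^(1/4) = (2.43×10¹²)^(1/4) = 1250 K.

T_eq ≈ 1250 K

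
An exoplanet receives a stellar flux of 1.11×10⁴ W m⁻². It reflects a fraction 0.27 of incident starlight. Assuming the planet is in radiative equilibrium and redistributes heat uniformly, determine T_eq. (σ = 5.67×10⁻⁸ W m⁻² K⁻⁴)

Energy balance: absorbed = emitted ⇒ πR²·S(1−A) = 4πR²·σT_eq⁴, so T_eq⁴ = S(1−A)/(4σ).
T_eq = [1.11×10⁴ × 0.73 / (4 × 5.67×10⁻⁸)]^(1/4) = (3.57×10¹⁰)^(1/4) = 435 K.

T_eq ≈ 435 K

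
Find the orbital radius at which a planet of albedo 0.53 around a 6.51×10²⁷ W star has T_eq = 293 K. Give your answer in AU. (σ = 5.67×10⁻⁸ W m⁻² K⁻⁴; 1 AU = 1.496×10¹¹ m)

From T_eq⁴ = L(1−A)/(16πσd²): d = √[L(1−A)/(16πσT_eq⁴)].
d = √[6.51×10²⁷ × 0.47 / (16π × 5.67×10⁻⁸ × (293)⁴)] = 3.82×10¹¹ m = 2.55 AU.

d ≈ 2.55 AU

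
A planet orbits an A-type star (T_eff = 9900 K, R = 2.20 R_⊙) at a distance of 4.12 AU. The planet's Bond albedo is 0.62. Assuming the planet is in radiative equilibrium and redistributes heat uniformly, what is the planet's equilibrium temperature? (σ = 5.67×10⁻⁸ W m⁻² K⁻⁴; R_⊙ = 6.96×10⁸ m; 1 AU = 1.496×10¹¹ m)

R_⋆ = 2.20 × 6.96×10⁸ = 1.53×10⁹ m.
d = 4.12 AU = 6.16×10¹¹ m.
L = 4πR_⋆²σT_⋆⁴ = 4π(1.53×10⁹)² × 5.67×10⁻⁸ × (9900)⁴ = 1.60×10²⁸ W.
S = L/(4πd²) = 3360 W m⁻².
Energy balance: absorbed = emitted ⇒ πR²·S(1−A) = 4πR²·σT_eq⁴, so T_eq⁴ = S(1−A)/(4σ).
T_eq = [3360 × 0.38 / (4 × 5.67×10⁻⁸)]^(1/4) = (5.63×10⁹)^(1/4) = 274 K.

T_eq ≈ 274 K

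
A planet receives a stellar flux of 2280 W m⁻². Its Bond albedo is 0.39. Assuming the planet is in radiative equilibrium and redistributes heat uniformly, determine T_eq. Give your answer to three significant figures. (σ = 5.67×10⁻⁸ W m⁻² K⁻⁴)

Energy balance: absorbed = emitted ⇒ πR²·S(1−A) = 4πR²·σT_eq⁴, so T_eq⁴ = S(1−A)/(4σ).
T_eq = [2280 × 0.61 / (4 × 5.67×10⁻⁸)]^(1/4) = (6.13×10⁹)^(1/4) = 280 K.

T_eq ≈ 280 K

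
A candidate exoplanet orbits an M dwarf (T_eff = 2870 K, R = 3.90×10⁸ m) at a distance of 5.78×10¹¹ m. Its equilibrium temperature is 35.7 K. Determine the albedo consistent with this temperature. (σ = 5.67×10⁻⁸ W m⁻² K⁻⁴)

A ≈ 0.79

L = 4πR_⋆²σT_⋆⁴ = 4π(3.90×10⁸)² × 5.67×10⁻⁸ × (2870)⁴ = 7.35×10²⁴ W.
S = L/(4πd²) = 1.75 W m⁻².
From T_eq⁴ = S(1−A)/(4σ): 1−A = 4σT_eq⁴/S.
1−A = 4 × 5.67×10⁻⁸ × (35.7)⁴ / 1.75 = 0.210.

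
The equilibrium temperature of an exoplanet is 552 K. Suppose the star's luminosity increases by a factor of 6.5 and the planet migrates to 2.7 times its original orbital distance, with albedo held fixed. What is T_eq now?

T_eq ≈ 536 K

T_eq ∝ L^(1/4) · d^(−1/2).
T′ = 552 × 6.5^(1/4) / 2.7^(1/2) = 536 K.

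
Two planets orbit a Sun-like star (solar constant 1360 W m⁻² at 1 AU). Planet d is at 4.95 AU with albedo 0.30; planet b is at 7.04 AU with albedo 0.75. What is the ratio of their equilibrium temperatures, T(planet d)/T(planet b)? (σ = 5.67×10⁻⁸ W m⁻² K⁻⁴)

T_eq = [S₀(1−A)/(4σd²)]^(1/4), so T ∝ (1−A)^(1/4) / √d.
T₁ = [1360×0.70/(4×5.67×10⁻⁸×4.95²)]^(1/4) = 114.41 K.
T₂ = [1360×0.25/(4×5.67×10⁻⁸×7.04²)]^(1/4) = 74.16 K.

T₁/T₂ ≈ 1.543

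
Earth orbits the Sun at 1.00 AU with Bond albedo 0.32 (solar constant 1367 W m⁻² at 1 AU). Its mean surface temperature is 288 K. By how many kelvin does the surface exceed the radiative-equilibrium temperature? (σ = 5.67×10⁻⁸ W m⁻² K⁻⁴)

S = 1367/1.00² = 1367 W m⁻².
T_eq = [S(1−A)/(4σ)]^(1/4) = [1367×0.68/(4×5.67×10⁻⁸)]^(1/4) = 253.0 K.
ΔT = T_surf − T_eq = 288 − 253.0.

ΔT ≈ 35.0 K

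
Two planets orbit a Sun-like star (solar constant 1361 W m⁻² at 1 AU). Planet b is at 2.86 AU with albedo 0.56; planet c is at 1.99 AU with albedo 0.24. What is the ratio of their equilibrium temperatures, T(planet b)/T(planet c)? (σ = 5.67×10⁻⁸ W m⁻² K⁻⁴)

T₁/T₂ ≈ 0.728

T_eq = [S₀(1−A)/(4σd²)]^(1/4), so T ∝ (1−A)^(1/4) / √d.
T₁ = [1361×0.44/(4×5.67×10⁻⁸×2.86²)]^(1/4) = 134.04 K.
T₂ = [1361×0.76/(4×5.67×10⁻⁸×1.99²)]^(1/4) = 184.22 K.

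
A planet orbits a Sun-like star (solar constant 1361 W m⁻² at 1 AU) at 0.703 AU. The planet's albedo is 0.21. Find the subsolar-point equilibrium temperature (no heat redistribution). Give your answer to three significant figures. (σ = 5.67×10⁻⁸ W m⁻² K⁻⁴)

Flux at 0.703 AU: S = 1361/0.703² = 2750 W m⁻².
At the subsolar point the surface absorbs S(1−A) and emits σT⁴ per unit area — no factor of 4, since only the local patch is in balance.
T = [2750 × 0.79 / 5.67×10⁻⁸]^(1/4) = (3.84×10¹⁰)^(1/4) = 443 K.

T_ss ≈ 443 K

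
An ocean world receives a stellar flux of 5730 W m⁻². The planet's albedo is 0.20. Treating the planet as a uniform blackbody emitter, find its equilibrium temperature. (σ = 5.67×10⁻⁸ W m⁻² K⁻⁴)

T_eq ≈ 377 K

Energy balance: absorbed = emitted ⇒ πR²·S(1−A) = 4πR²·σT_eq⁴, so T_eq⁴ = S(1−A)/(4σ).
T_eq = [5730 × 0.80 / (4 × 5.67×10⁻⁸)]^(1/4) = (2.02×10¹⁰)^(1/4) = 377 K.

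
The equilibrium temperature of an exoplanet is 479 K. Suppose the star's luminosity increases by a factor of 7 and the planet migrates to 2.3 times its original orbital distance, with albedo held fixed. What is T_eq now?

T_eq ≈ 514 K

T_eq ∝ L^(1/4) · d^(−1/2).
T′ = 479 × 7^(1/4) / 2.3^(1/2) = 514 K.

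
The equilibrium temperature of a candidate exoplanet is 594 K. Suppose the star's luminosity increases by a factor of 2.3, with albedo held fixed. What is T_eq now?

T_eq ≈ 732 K

T_eq ∝ L^(1/4) · d^(−1/2).
T′ = 594 × 2.3^(1/4) = 732 K.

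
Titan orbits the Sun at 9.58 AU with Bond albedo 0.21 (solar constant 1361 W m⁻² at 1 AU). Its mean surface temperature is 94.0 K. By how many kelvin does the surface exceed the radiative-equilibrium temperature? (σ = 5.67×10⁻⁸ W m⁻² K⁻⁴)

S = 1361/9.58² = 14.83 W m⁻².
T_eq = [S(1−A)/(4σ)]^(1/4) = [14.83×0.79/(4×5.67×10⁻⁸)]^(1/4) = 84.8 K.
ΔT = T_surf − T_eq = 94 − 84.8.

ΔT ≈ 9.2 K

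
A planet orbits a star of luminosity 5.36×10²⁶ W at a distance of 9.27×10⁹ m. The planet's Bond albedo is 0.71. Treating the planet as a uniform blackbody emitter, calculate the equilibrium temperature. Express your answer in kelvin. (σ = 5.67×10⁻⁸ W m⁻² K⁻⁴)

T_eq ≈ 893 K

Flux: S = L/(4πd²) = 5.36×10²⁶/(4π×(9.27×10⁹)²) = 4.96×10⁵ W m⁻².
Energy balance: absorbed = emitted ⇒ πR²·S(1−A) = 4πR²·σT_eq⁴, so T_eq⁴ = S(1−A)/(4σ).
T_eq = [4.96×10⁵ × 0.29 / (4 × 5.67×10⁻⁸)]^(1/4) = (6.35×10¹¹)^(1/4) = 893 K.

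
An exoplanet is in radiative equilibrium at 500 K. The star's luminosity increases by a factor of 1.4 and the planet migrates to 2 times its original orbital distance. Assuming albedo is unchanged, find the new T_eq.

T_eq ≈ 385 K

T_eq ∝ L^(1/4) · d^(−1/2).
T′ = 500 × 1.4^(1/4) / 2^(1/2) = 385 K.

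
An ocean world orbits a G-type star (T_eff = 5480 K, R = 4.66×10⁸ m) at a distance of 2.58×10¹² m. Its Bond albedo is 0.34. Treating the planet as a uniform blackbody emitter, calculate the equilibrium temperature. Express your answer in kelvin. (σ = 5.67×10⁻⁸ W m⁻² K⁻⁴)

T_eq ≈ 46.9 K

L = 4πR_⋆²σT_⋆⁴ = 4π(4.66×10⁸)² × 5.67×10⁻⁸ × (5480)⁴ = 1.40×10²⁶ W.
S = L/(4πd²) = 1.67 W m⁻².
Energy balance: absorbed = emitted ⇒ πR²·S(1−A) = 4πR²·σT_eq⁴, so T_eq⁴ = S(1−A)/(4σ).
T_eq = [1.67 × 0.66 / (4 × 5.67×10⁻⁸)]^(1/4) = (4.85×10⁶)^(1/4) = 46.9 K.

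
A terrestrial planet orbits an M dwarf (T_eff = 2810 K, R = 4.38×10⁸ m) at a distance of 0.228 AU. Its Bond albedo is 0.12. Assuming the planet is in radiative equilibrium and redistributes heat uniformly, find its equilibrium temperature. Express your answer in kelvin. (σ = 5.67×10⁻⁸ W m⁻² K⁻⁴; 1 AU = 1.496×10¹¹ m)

T_eq ≈ 218 K

d = 0.228 AU = 3.41×10¹⁰ m.
L = 4πR_⋆²σT_⋆⁴ = 4π(4.38×10⁸)² × 5.67×10⁻⁸ × (2810)⁴ = 8.52×10²⁴ W.
S = L/(4πd²) = 583 W m⁻².
Energy balance: absorbed = emitted ⇒ πR²·S(1−A) = 4πR²·σT_eq⁴, so T_eq⁴ = S(1−A)/(4σ).
T_eq = [583 × 0.88 / (4 × 5.67×10⁻⁸)]^(1/4) = (2.26×10⁹)^(1/4) = 218 K.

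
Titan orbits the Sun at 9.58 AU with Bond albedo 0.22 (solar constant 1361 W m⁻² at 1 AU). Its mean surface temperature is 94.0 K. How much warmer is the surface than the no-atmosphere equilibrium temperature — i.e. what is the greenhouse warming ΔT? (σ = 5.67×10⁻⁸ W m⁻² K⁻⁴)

ΔT ≈ 9.5 K

S = 1361/9.58² = 14.83 W m⁻².
T_eq = [S(1−A)/(4σ)]^(1/4) = [14.83×0.78/(4×5.67×10⁻⁸)]^(1/4) = 84.5 K.
ΔT = T_surf − T_eq = 94 − 84.5.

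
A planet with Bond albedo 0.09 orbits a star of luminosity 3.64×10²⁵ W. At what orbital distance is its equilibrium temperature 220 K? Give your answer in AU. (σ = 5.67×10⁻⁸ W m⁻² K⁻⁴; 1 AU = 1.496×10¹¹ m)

d ≈ 0.471 AU

From T_eq⁴ = L(1−A)/(16πσd²): d = √[L(1−A)/(16πσT_eq⁴)].
d = √[3.64×10²⁵ × 0.91 / (16π × 5.67×10⁻⁸ × (220)⁴)] = 7.04×10¹⁰ m = 0.471 AU.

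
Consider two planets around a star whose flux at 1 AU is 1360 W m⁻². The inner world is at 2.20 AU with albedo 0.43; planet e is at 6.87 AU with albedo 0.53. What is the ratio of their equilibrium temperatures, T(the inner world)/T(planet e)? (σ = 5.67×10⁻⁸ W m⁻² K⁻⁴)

T₁/T₂ ≈ 1.854

T_eq = [S₀(1−A)/(4σd²)]^(1/4), so T ∝ (1−A)^(1/4) / √d.
T₁ = [1360×0.57/(4×5.67×10⁻⁸×2.20²)]^(1/4) = 163.02 K.
T₂ = [1360×0.47/(4×5.67×10⁻⁸×6.87²)]^(1/4) = 87.91 K.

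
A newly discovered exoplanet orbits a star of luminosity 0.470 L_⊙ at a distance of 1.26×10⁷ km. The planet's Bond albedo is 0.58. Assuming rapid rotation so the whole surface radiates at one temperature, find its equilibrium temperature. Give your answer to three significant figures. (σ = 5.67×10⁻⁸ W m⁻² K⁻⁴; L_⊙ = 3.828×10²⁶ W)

T_eq ≈ 639 K

d = 1.26×10⁷ km = 1.26×10¹⁰ m.
L = 0.470 × 3.828×10²⁶ = 1.80×10²⁶ W.
Flux: S = L/(4πd²) = 1.80×10²⁶/(4π×(1.26×10¹⁰)²) = 9.02×10⁴ W m⁻².
Energy balance: absorbed = emitted ⇒ πR²·S(1−A) = 4πR²·σT_eq⁴, so T_eq⁴ = S(1−A)/(4σ).
T_eq = [9.02×10⁴ × 0.42 / (4 × 5.67×10⁻⁸)]^(1/4) = (1.67×10¹¹)^(1/4) = 639 K.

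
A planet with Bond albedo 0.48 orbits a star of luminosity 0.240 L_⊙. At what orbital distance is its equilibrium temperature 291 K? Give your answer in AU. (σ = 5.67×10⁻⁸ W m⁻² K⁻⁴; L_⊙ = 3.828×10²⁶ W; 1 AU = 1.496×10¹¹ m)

L = 0.240 × 3.828×10²⁶ = 9.19×10²⁵ W.
From T_eq⁴ = L(1−A)/(16πσd²): d = √[L(1−A)/(16πσT_eq⁴)].
d = √[9.19×10²⁵ × 0.52 / (16π × 5.67×10⁻⁸ × (291)⁴)] = 4.83×10¹⁰ m = 0.323 AU.

d ≈ 0.323 AU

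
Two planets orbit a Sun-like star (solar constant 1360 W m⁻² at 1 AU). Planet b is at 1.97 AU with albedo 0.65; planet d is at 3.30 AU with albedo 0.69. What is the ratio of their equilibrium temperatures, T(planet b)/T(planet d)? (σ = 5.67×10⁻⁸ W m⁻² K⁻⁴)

T₁/T₂ ≈ 1.334

T_eq = [S₀(1−A)/(4σd²)]^(1/4), so T ∝ (1−A)^(1/4) / √d.
T₁ = [1360×0.35/(4×5.67×10⁻⁸×1.97²)]^(1/4) = 152.50 K.
T₂ = [1360×0.31/(4×5.67×10⁻⁸×3.30²)]^(1/4) = 114.30 K.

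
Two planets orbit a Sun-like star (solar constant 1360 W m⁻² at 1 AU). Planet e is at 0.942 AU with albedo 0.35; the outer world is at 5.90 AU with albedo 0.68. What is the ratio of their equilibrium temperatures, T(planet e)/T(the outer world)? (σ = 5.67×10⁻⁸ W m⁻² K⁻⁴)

T_eq = [S₀(1−A)/(4σd²)]^(1/4), so T ∝ (1−A)^(1/4) / √d.
T₁ = [1360×0.65/(4×5.67×10⁻⁸×0.942²)]^(1/4) = 257.44 K.
T₂ = [1360×0.32/(4×5.67×10⁻⁸×5.90²)]^(1/4) = 86.17 K.

T₁/T₂ ≈ 2.988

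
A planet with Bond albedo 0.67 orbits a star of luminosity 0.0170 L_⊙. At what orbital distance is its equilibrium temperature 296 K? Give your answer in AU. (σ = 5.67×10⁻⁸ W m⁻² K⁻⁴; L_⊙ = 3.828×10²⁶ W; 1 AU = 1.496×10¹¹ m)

d ≈ 0.0662 AU

L = 0.0170 × 3.828×10²⁶ = 6.51×10²⁴ W.
From T_eq⁴ = L(1−A)/(16πσd²): d = √[L(1−A)/(16πσT_eq⁴)].
d = √[6.51×10²⁴ × 0.33 / (16π × 5.67×10⁻⁸ × (296)⁴)] = 9.91×10⁹ m = 0.0662 AU.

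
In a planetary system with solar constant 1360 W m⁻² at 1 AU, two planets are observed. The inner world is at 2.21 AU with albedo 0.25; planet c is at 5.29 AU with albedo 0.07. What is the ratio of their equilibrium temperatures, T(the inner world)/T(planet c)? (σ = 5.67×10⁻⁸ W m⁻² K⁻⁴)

T_eq = [S₀(1−A)/(4σd²)]^(1/4), so T ∝ (1−A)^(1/4) / √d.
T₁ = [1360×0.75/(4×5.67×10⁻⁸×2.21²)]^(1/4) = 174.20 K.
T₂ = [1360×0.93/(4×5.67×10⁻⁸×5.29²)]^(1/4) = 118.81 K.

T₁/T₂ ≈ 1.466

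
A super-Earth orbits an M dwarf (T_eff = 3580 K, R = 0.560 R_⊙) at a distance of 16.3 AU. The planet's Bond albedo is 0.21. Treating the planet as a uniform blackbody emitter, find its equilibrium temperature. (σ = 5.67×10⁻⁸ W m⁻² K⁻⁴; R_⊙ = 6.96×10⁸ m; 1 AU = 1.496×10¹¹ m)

T_eq ≈ 30.2 K

R_⋆ = 0.560 × 6.96×10⁸ = 3.90×10⁸ m.
d = 16.3 AU = 2.44×10¹² m.
L = 4πR_⋆²σT_⋆⁴ = 4π(3.90×10⁸)² × 5.67×10⁻⁸ × (3580)⁴ = 1.78×10²⁵ W.
S = L/(4πd²) = 0.238 W m⁻².
Energy balance: absorbed = emitted ⇒ πR²·S(1−A) = 4πR²·σT_eq⁴, so T_eq⁴ = S(1−A)/(4σ).
T_eq = [0.238 × 0.79 / (4 × 5.67×10⁻⁸)]^(1/4) = (8.29×10⁵)^(1/4) = 30.2 K.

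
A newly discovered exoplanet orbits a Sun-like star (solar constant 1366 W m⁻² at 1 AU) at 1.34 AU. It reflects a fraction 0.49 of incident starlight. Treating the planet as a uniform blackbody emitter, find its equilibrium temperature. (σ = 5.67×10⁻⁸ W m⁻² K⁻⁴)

T_eq ≈ 203 K

Flux at 1.34 AU: S = 1366/1.34² = 761 W m⁻².
Energy balance: absorbed = emitted ⇒ πR²·S(1−A) = 4πR²·σT_eq⁴, so T_eq⁴ = S(1−A)/(4σ).
T_eq = [761 × 0.51 / (4 × 5.67×10⁻⁸)]^(1/4) = (1.71×10⁹)^(1/4) = 203 K.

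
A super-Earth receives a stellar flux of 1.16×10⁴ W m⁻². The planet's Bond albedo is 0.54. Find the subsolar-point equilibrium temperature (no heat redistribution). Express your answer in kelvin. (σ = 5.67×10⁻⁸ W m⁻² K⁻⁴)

T_ss ≈ 554 K

At the subsolar point the surface absorbs S(1−A) and emits σT⁴ per unit area — no factor of 4, since only the local patch is in balance.
T = [1.16×10⁴ × 0.46 / 5.67×10⁻⁸]^(1/4) = (9.41×10¹⁰)^(1/4) = 554 K.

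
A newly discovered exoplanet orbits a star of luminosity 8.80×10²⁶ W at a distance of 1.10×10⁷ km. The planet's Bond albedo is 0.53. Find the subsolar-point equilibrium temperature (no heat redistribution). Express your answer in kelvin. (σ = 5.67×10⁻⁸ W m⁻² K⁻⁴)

d = 1.10×10⁷ km = 1.10×10¹⁰ m.
Flux: S = L/(4πd²) = 8.80×10²⁶/(4π×(1.10×10¹⁰)²) = 5.79×10⁵ W m⁻².
At the subsolar point the surface absorbs S(1−A) and emits σT⁴ per unit area — no factor of 4, since only the local patch is in balance.
T = [5.79×10⁵ × 0.47 / 5.67×10⁻⁸]^(1/4) = (4.80×10¹²)^(1/4) = 1480 K.

T_ss ≈ 1480 K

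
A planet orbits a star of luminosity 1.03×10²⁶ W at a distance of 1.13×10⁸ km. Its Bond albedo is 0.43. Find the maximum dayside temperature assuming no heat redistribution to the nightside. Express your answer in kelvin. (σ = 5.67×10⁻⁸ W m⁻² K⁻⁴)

d = 1.13×10⁸ km = 1.13×10¹¹ m.
Flux: S = L/(4πd²) = 1.03×10²⁶/(4π×(1.13×10¹¹)²) = 642 W m⁻².
With no redistribution each surface element balances locally: S(1−A) = σT⁴.
T = [642 × 0.57 / 5.67×10⁻⁸]^(1/4) = (6.45×10⁹)^(1/4) = 283 K.

T_ss ≈ 283 K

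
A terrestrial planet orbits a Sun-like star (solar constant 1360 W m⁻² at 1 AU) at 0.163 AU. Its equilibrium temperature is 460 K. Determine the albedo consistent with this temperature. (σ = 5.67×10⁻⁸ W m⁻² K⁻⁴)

A ≈ 0.80

Flux at 0.163 AU: S = 1360/0.163² = 5.12×10⁴ W m⁻².
From T_eq⁴ = S(1−A)/(4σ): 1−A = 4σT_eq⁴/S.
1−A = 4 × 5.67×10⁻⁸ × (460)⁴ / 5.12×10⁴ = 0.198.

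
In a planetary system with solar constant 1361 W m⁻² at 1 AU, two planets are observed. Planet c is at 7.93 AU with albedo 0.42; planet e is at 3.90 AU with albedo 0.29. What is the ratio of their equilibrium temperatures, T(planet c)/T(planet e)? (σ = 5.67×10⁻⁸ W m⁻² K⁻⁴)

T_eq = [S₀(1−A)/(4σd²)]^(1/4), so T ∝ (1−A)^(1/4) / √d.
T₁ = [1361×0.58/(4×5.67×10⁻⁸×7.93²)]^(1/4) = 86.25 K.
T₂ = [1361×0.71/(4×5.67×10⁻⁸×3.90²)]^(1/4) = 129.37 K.

T₁/T₂ ≈ 0.667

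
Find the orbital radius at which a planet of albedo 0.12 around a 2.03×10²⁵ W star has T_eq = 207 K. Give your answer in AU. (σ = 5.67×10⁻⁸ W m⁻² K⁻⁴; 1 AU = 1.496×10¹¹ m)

From T_eq⁴ = L(1−A)/(16πσd²): d = √[L(1−A)/(16πσT_eq⁴)].
d = √[2.03×10²⁵ × 0.88 / (16π × 5.67×10⁻⁸ × (207)⁴)] = 5.84×10¹⁰ m = 0.391 AU.

d ≈ 0.391 AU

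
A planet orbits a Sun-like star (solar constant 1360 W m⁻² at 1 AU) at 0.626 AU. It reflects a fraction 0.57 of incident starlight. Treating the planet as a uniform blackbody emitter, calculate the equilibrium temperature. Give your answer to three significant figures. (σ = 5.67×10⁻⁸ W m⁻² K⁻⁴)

T_eq ≈ 285 K

Flux at 0.626 AU: S = 1360/0.626² = 3470 W m⁻².
Energy balance: absorbed = emitted ⇒ πR²·S(1−A) = 4πR²·σT_eq⁴, so T_eq⁴ = S(1−A)/(4σ).
T_eq = [3470 × 0.43 / (4 × 5.67×10⁻⁸)]^(1/4) = (6.58×10⁹)^(1/4) = 285 K.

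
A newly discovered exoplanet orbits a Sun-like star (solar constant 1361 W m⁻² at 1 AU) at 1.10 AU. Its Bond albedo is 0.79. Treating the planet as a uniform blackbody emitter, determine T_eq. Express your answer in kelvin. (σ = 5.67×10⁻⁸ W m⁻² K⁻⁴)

T_eq ≈ 180 K

Flux at 1.10 AU: S = 1361/1.10² = 1120 W m⁻².
Energy balance: absorbed = emitted ⇒ πR²·S(1−A) = 4πR²·σT_eq⁴, so T_eq⁴ = S(1−A)/(4σ).
T_eq = [1120 × 0.21 / (4 × 5.67×10⁻⁸)]^(1/4) = (1.04×10⁹)^(1/4) = 180 K.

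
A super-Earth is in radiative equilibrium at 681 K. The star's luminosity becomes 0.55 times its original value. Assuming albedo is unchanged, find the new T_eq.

T_eq ∝ L^(1/4) · d^(−1/2).
T′ = 681 × 0.55^(1/4) = 586 K.

T_eq ≈ 586 K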